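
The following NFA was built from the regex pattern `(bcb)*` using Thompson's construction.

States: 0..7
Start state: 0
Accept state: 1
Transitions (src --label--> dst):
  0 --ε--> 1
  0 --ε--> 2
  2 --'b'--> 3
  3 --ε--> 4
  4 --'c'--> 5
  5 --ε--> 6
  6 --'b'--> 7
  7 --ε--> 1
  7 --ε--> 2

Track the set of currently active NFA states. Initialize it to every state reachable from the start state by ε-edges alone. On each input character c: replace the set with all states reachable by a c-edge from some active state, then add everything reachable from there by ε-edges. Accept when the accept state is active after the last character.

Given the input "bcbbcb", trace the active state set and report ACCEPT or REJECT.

S₀ = ε-closure({0}) = {0,1,2}
'b' @ 1: {3,4}
'c' @ 2: {5,6}
'b' @ 3: {1,2,7}  (accept∈set)
'b' @ 4: {3,4}
'c' @ 5: {5,6}
'b' @ 6: {1,2,7}  (accept∈set)
final: {1,2,7}; accept 1 in set

Answer: ACCEPT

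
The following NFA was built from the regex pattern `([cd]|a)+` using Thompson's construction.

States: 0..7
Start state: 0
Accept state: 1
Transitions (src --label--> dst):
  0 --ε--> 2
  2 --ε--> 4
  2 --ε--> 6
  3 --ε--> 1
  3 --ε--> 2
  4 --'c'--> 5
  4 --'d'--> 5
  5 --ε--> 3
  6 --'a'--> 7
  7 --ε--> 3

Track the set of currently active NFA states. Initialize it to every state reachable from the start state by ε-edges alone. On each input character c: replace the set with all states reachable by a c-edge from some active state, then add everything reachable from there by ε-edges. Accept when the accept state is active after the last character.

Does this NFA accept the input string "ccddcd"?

Answer: ACCEPT

Derivation:
start: ε-closure({0}) = {0,2,4,6}
'c' @ 1: {1,2,3,4,5,6}  ✓accept
'c' @ 2: {1,2,3,4,5,6}  ✓accept
'd' @ 3: {1,2,3,4,5,6}  ✓accept
'd' @ 4: {1,2,3,4,5,6}  ✓accept
'c' @ 5: {1,2,3,4,5,6}  ✓accept
'd' @ 6: {1,2,3,4,5,6}  ✓accept
after full input: {1,2,3,4,5,6}  (accept=1 in)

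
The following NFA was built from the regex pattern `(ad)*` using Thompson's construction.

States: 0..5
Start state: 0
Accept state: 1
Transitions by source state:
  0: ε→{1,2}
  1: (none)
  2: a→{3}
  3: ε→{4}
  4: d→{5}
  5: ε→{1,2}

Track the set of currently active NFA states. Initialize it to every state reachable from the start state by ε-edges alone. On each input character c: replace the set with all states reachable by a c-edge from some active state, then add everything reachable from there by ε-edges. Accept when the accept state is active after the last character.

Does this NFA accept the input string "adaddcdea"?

Answer: REJECT

Derivation:
initial (ε-close {0}): {0,1,2}
'a' @ 1: {3,4}
'd' @ 2: {1,2,5}  (accept∈set)
'a' @ 3: {3,4}
'd' @ 4: {1,2,5}  (accept∈set)
'd' @ 5: {}  — state set empty
rest 'cdea' ignored (set empty)
final: {}; accept 1 not in set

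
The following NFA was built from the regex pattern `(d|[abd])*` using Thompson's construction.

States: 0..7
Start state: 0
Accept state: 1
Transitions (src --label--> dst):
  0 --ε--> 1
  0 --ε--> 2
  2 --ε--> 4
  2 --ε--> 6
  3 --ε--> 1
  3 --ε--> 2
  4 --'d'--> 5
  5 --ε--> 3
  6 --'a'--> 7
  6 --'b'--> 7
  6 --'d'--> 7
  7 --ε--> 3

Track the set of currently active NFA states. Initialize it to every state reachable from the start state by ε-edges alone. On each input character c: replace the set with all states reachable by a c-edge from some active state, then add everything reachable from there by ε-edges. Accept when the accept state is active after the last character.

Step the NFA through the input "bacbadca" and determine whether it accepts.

Answer: REJECT

Derivation:
start: ε-closure({0}) = {0,1,2,4,6}
'b' @ 1: {1,2,3,4,6,7}  [accepting]
'a' @ 2: {1,2,3,4,6,7}  [accepting]
'c' @ 3: {}  — state set empty
rest 'badca' ignored (set empty)
end set {} — state 1 not in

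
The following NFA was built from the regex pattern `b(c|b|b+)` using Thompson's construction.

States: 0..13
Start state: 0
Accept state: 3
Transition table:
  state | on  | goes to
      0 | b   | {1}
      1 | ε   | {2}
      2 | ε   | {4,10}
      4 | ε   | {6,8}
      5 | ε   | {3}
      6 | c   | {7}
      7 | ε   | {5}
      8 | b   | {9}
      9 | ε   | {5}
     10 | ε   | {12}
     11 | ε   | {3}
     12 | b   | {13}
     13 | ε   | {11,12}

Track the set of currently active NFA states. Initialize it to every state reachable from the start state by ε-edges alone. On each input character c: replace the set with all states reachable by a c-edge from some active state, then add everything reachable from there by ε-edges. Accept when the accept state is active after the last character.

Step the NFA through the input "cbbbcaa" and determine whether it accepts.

S₀ = ε-closure({0}) = {0}
'c' @ 1: {}  — state set empty
rest 'bbbcaa' ignored (set empty)
end set {} — state 3 not in

Answer: REJECT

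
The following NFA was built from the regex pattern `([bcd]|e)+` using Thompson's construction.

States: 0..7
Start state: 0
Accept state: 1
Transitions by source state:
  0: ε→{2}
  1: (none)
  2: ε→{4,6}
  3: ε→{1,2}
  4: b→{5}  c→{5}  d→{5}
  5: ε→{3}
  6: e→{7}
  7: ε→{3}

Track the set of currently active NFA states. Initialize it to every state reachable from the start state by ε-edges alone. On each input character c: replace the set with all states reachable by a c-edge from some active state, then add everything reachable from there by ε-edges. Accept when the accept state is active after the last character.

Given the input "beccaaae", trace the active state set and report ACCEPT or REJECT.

S₀ = ε-closure({0}) = {0,2,4,6}
'b' @ 1: {1,2,3,4,5,6}  (accept∈set)
'e' @ 2: {1,2,3,4,6,7}  (accept∈set)
'c' @ 3: {1,2,3,4,5,6}  (accept∈set)
'c' @ 4: {1,2,3,4,5,6}  (accept∈set)
'a' @ 5: {}  — no active states
rest 'aae' ignored (set empty)
end set {} — state 1 not in

Answer: REJECT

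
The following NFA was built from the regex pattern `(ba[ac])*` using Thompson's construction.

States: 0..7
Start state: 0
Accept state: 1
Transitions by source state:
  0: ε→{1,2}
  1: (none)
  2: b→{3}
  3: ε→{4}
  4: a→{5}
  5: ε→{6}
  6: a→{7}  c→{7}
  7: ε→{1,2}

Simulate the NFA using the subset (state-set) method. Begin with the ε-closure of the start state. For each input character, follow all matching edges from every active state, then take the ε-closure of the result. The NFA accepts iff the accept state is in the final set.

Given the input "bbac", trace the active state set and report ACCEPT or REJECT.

Answer: REJECT

Trace:
initial (ε-close {0}): {0,1,2}
'b' @ 1: {3,4}
'b' @ 2: {}  — state set empty
rest 'ac' ignored (set empty)
after full input: {}  (accept=1 not in)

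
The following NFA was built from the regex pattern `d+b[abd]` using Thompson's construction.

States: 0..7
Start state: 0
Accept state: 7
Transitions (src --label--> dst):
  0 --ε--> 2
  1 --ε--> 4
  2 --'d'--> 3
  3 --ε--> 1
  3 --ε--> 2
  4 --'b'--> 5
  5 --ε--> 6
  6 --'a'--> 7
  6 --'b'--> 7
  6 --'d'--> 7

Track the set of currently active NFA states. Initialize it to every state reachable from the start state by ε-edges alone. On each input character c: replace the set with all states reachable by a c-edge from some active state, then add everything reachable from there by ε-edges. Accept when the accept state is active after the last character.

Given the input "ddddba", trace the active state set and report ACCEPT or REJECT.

Answer: ACCEPT

Derivation:
initial (ε-close {0}): {0,2}
'd' @ 1: {1,2,3,4}
'd' @ 2: {1,2,3,4}
'd' @ 3: {1,2,3,4}
'd' @ 4: {1,2,3,4}
'b' @ 5: {5,6}
'a' @ 6: {7}  ✓accept
final: {7}; accept 7 in set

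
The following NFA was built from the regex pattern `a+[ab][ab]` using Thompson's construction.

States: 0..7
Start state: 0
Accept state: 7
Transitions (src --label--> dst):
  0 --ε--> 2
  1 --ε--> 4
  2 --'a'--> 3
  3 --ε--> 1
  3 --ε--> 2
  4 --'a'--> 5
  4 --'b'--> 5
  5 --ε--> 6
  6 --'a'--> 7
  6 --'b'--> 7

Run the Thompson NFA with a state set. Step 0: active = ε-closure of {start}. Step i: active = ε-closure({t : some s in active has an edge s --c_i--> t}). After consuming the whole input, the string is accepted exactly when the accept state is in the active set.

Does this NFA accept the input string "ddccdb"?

Answer: REJECT

Trace:
initial (ε-close {0}): {0,2}
'd' @ 1: {}  — no active states
rest 'dccdb' ignored (set empty)
after full input: {}  (accept=7 not in)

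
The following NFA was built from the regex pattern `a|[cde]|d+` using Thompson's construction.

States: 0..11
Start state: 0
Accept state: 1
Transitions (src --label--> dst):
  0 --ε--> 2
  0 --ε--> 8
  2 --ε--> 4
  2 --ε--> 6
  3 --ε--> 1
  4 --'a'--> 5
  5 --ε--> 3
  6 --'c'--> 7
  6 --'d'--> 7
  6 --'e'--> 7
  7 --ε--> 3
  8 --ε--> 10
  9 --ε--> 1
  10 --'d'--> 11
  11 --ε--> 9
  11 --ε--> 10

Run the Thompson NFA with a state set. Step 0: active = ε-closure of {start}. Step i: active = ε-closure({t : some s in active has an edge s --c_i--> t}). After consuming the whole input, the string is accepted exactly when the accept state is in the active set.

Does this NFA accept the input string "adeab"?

initial (ε-close {0}): {0,2,4,6,8,10}
'a' @ 1: {1,3,5}  [accepting]
'd' @ 2: {}  — no active states
rest 'eab' ignored (set empty)
end set {} — state 1 not in

Answer: REJECT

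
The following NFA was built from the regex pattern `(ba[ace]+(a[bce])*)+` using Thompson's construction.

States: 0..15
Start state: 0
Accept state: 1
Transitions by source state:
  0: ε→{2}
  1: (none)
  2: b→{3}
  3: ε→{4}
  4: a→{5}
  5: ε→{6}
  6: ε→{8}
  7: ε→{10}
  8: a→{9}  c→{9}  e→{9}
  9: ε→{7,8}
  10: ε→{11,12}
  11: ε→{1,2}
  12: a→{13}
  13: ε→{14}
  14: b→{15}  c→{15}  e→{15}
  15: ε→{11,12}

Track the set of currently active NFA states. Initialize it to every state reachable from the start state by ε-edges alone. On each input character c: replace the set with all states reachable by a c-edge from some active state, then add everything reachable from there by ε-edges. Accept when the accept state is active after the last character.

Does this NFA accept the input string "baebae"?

Answer: ACCEPT

Trace:
S₀ = ε-closure({0}) = {0,2}
'b' @ 1: {3,4}
'a' @ 2: {5,6,8}
'e' @ 3: {1,2,7,8,9,10,11,12}  (accept∈set)
'b' @ 4: {3,4}
'a' @ 5: {5,6,8}
'e' @ 6: {1,2,7,8,9,10,11,12}  (accept∈set)
final: {1,2,7,8,9,10,11,12}; accept 1 in set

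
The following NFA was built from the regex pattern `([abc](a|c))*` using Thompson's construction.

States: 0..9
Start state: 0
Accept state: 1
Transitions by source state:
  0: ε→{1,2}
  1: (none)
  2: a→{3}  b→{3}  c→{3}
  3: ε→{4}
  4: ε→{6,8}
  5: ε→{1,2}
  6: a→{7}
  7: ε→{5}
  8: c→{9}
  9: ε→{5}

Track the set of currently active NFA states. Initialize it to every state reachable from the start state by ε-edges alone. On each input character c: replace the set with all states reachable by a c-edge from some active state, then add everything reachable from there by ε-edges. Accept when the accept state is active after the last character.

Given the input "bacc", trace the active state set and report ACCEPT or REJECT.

initial (ε-close {0}): {0,1,2}
'b' @ 1: {3,4,6,8}
'a' @ 2: {1,2,5,7}  (accept∈set)
'c' @ 3: {3,4,6,8}
'c' @ 4: {1,2,5,9}  (accept∈set)
end set {1,2,5,9} — state 1 in

Answer: ACCEPT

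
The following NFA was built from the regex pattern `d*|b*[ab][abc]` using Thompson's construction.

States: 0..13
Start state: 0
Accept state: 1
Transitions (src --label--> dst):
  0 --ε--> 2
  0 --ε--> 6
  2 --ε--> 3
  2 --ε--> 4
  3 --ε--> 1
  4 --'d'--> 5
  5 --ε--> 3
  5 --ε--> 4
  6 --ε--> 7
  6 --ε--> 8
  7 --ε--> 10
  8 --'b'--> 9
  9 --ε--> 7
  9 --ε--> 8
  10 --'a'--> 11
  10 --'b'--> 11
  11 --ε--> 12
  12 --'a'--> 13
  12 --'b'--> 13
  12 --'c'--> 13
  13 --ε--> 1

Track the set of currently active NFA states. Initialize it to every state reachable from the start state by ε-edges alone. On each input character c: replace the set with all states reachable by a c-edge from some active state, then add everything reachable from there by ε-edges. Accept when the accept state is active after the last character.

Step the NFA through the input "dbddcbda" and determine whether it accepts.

initial (ε-close {0}): {0,1,2,3,4,6,7,8,10}
'd' @ 1: {1,3,4,5}  (accept∈set)
'b' @ 2: {}  — state set empty
rest 'ddcbda' ignored (set empty)
end set {} — state 1 not in

Answer: REJECT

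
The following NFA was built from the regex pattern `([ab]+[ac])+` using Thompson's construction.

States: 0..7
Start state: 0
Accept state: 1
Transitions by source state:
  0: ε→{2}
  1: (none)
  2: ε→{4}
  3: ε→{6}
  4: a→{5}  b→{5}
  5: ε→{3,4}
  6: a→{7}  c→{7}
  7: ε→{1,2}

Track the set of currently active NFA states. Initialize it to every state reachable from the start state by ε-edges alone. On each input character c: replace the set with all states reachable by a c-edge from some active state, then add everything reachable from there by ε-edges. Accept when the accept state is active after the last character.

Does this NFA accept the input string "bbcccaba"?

Answer: REJECT

Steps:
S₀ = ε-closure({0}) = {0,2,4}
'b' @ 1: {3,4,5,6}
'b' @ 2: {3,4,5,6}
'c' @ 3: {1,2,4,7}  [accepting]
'c' @ 4: {}  — no active states
rest 'caba' ignored (set empty)
end set {} — state 1 not in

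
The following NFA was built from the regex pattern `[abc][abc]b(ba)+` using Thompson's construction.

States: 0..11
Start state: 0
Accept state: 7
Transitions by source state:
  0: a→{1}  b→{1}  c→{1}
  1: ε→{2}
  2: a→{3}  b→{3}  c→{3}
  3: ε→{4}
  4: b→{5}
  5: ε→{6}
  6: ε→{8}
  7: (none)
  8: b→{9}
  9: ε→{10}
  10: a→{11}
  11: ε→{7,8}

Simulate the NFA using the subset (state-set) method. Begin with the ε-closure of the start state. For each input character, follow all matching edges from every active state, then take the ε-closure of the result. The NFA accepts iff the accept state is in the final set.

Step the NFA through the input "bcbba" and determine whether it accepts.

Answer: ACCEPT

Derivation:
initial (ε-close {0}): {0}
'b' @ 1: {1,2}
'c' @ 2: {3,4}
'b' @ 3: {5,6,8}
'b' @ 4: {9,10}
'a' @ 5: {7,8,11}  (accept∈set)
end set {7,8,11} — state 7 in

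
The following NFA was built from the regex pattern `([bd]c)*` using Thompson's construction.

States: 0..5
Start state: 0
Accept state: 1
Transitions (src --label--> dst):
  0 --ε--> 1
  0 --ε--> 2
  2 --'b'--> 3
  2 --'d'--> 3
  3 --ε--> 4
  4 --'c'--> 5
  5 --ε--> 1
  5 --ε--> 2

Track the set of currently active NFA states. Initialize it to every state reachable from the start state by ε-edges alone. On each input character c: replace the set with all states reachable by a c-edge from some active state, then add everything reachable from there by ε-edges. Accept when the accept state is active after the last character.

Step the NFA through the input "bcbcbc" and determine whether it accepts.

Answer: ACCEPT

Derivation:
S₀ = ε-closure({0}) = {0,1,2}
'b' @ 1: {3,4}
'c' @ 2: {1,2,5}  ✓accept
'b' @ 3: {3,4}
'c' @ 4: {1,2,5}  ✓accept
'b' @ 5: {3,4}
'c' @ 6: {1,2,5}  ✓accept
end set {1,2,5} — state 1 in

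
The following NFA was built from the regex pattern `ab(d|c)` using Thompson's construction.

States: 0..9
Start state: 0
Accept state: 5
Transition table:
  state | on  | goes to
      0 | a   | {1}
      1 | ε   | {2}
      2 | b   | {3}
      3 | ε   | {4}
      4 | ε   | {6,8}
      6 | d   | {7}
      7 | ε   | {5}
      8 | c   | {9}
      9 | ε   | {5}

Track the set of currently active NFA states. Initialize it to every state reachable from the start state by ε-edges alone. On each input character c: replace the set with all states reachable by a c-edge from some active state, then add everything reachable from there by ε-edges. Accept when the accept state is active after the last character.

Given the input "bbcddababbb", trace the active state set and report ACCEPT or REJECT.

start: ε-closure({0}) = {0}
'b' @ 1: {}  — no active states
rest 'bcddababbb' ignored (set empty)
after full input: {}  (accept=5 not in)

Answer: REJECT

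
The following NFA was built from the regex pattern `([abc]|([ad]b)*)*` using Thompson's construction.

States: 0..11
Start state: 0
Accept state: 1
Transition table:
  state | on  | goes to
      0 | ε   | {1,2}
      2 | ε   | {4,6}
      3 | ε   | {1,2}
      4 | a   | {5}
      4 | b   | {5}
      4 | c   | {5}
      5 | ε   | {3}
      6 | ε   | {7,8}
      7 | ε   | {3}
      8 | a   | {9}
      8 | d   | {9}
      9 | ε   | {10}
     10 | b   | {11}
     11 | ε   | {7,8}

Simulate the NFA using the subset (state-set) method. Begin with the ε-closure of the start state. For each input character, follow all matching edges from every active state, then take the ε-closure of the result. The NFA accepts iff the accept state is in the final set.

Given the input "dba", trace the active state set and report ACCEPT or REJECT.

Answer: ACCEPT

Derivation:
S₀ = ε-closure({0}) = {0,1,2,3,4,6,7,8}
'd' @ 1: {9,10}
'b' @ 2: {1,2,3,4,6,7,8,11}  ✓accept
'a' @ 3: {1,2,3,4,5,6,7,8,9,10}  ✓accept
end set {1,2,3,4,5,6,7,8,9,10} — state 1 in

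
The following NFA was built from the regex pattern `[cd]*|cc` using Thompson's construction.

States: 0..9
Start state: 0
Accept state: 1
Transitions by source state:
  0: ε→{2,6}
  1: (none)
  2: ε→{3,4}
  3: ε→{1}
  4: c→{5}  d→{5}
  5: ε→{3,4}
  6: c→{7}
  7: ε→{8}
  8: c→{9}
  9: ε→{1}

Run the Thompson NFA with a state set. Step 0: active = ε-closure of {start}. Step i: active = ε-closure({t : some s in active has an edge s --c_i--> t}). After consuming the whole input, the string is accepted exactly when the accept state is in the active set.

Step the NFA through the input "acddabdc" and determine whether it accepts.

S₀ = ε-closure({0}) = {0,1,2,3,4,6}
'a' @ 1: {}  — dead — no transitions
rest 'cddabdc' ignored (set empty)
final: {}; accept 1 not in set

Answer: REJECT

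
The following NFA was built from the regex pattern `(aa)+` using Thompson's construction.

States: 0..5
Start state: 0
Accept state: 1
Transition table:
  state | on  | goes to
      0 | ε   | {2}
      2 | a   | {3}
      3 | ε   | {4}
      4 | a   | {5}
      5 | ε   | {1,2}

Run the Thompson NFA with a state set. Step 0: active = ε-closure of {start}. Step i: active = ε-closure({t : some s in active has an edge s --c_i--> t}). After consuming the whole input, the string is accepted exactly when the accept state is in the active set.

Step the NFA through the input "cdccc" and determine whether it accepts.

Answer: REJECT

Steps:
start: ε-closure({0}) = {0,2}
'c' @ 1: {}  — state set empty
rest 'dccc' ignored (set empty)
after full input: {}  (accept=1 not in)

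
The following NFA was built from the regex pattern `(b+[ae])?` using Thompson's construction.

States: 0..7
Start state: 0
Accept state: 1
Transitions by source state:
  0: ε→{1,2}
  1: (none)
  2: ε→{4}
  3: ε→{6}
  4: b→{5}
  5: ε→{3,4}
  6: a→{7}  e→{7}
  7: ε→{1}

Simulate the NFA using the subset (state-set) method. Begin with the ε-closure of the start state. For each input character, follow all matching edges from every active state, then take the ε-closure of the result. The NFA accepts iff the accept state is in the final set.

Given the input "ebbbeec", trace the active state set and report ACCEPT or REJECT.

Answer: REJECT

Trace:
start: ε-closure({0}) = {0,1,2,4}
'e' @ 1: {}  — state set empty
rest 'bbbeec' ignored (set empty)
after full input: {}  (accept=1 not in)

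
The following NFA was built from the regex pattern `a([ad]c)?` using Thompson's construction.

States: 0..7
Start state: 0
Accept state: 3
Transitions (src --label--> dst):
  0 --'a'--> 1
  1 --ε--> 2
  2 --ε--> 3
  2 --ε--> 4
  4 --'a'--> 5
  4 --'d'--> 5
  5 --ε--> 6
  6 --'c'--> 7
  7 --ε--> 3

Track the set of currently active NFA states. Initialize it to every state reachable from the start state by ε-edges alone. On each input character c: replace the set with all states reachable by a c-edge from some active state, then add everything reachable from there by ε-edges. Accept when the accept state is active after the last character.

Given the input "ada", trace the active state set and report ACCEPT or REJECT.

Answer: REJECT

Steps:
initial (ε-close {0}): {0}
'a' @ 1: {1,2,3,4}  (accept∈set)
'd' @ 2: {5,6}
'a' @ 3: {}  — dead — no transitions
final: {}; accept 3 not in set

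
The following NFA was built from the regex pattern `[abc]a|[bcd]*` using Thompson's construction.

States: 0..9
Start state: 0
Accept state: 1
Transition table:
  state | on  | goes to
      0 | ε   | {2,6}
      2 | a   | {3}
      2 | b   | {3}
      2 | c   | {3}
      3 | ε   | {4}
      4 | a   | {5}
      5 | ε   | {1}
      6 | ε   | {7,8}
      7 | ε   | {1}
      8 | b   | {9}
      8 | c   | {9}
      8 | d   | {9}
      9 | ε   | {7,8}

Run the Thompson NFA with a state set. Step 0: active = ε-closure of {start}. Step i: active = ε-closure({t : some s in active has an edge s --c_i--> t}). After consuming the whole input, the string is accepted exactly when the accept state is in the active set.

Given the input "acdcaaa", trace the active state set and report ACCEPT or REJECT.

Answer: REJECT

Derivation:
S₀ = ε-closure({0}) = {0,1,2,6,7,8}
'a' @ 1: {3,4}
'c' @ 2: {}  — dead — no transitions
rest 'dcaaa' ignored (set empty)
after full input: {}  (accept=1 not in)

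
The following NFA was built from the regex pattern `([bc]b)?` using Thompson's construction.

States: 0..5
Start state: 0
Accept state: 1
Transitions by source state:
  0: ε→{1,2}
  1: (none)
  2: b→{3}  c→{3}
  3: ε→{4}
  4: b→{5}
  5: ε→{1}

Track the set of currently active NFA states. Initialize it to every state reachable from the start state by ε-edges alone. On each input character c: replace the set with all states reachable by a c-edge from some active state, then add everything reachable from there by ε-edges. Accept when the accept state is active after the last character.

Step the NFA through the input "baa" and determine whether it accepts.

start: ε-closure({0}) = {0,1,2}
'b' @ 1: {3,4}
'a' @ 2: {}  — no active states
rest 'a' ignored (set empty)
after full input: {}  (accept=1 not in)

Answer: REJECT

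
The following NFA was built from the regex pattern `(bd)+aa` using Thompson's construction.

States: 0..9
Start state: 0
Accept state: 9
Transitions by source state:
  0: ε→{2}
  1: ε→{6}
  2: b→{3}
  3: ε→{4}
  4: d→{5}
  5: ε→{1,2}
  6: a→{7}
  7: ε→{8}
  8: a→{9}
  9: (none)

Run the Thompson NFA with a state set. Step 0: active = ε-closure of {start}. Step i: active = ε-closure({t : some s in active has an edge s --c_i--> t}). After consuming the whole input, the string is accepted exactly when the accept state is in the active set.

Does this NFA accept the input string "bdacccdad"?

Answer: REJECT

Trace:
start: ε-closure({0}) = {0,2}
'b' @ 1: {3,4}
'd' @ 2: {1,2,5,6}
'a' @ 3: {7,8}
'c' @ 4: {}  — no active states
rest 'ccdad' ignored (set empty)
end set {} — state 9 not in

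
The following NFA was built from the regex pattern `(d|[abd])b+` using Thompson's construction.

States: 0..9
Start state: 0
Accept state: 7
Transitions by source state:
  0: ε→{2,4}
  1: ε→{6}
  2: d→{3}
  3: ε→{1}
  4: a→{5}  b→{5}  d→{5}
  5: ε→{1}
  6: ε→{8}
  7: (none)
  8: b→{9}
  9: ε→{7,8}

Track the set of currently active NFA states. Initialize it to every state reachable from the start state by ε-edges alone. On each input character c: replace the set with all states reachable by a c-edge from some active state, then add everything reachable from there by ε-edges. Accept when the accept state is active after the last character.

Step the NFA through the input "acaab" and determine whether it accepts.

Answer: REJECT

Derivation:
initial (ε-close {0}): {0,2,4}
'a' @ 1: {1,5,6,8}
'c' @ 2: {}  — no active states
rest 'aab' ignored (set empty)
final: {}; accept 7 not in set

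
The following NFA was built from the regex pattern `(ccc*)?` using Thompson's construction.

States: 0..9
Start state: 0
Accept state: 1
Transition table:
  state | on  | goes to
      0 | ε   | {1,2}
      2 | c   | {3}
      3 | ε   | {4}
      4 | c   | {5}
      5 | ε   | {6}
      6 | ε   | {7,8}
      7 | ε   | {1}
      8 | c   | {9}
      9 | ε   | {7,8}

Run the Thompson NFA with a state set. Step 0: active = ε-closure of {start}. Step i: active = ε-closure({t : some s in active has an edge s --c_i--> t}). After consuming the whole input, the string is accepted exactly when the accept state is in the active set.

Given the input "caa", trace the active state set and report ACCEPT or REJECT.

start: ε-closure({0}) = {0,1,2}
'c' @ 1: {3,4}
'a' @ 2: {}  — no active states
rest 'a' ignored (set empty)
final: {}; accept 1 not in set

Answer: REJECT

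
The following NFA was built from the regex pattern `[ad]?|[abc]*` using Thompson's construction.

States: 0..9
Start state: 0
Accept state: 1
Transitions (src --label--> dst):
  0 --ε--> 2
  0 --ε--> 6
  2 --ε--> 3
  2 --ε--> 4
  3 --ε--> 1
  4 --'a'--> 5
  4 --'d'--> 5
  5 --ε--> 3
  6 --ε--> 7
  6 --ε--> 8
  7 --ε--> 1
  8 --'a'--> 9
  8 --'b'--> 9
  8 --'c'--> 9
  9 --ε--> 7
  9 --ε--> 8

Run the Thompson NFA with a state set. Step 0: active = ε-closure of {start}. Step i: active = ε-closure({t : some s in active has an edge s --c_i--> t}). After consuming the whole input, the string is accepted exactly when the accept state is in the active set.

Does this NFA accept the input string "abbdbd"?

Answer: REJECT

Trace:
S₀ = ε-closure({0}) = {0,1,2,3,4,6,7,8}
'a' @ 1: {1,3,5,7,8,9}  [accepting]
'b' @ 2: {1,7,8,9}  [accepting]
'b' @ 3: {1,7,8,9}  [accepting]
'd' @ 4: {}  — state set empty
rest 'bd' ignored (set empty)
after full input: {}  (accept=1 not in)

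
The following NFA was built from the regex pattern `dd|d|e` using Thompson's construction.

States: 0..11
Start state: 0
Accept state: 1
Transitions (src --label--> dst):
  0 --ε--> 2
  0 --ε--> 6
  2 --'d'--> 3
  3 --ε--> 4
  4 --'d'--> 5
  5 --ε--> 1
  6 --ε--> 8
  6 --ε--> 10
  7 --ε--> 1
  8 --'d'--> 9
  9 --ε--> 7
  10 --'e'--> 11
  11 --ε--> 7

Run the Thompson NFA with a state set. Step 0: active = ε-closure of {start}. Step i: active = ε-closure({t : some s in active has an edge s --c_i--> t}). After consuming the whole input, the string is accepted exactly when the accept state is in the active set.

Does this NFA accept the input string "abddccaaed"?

initial (ε-close {0}): {0,2,6,8,10}
'a' @ 1: {}  — dead — no transitions
rest 'bddccaaed' ignored (set empty)
end set {} — state 1 not in

Answer: REJECT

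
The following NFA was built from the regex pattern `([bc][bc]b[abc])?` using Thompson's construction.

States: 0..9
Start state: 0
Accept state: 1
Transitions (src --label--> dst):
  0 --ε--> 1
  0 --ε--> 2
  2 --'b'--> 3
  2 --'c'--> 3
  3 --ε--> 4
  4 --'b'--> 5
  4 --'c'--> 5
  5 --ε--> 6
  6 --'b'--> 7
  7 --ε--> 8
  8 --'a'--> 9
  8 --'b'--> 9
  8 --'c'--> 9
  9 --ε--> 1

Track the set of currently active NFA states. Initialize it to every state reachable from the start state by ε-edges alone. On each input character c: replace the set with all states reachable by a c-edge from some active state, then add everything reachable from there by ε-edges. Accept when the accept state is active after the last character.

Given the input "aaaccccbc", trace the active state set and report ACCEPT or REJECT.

Answer: REJECT

Derivation:
S₀ = ε-closure({0}) = {0,1,2}
'a' @ 1: {}  — dead — no transitions
rest 'aaccccbc' ignored (set empty)
end set {} — state 1 not in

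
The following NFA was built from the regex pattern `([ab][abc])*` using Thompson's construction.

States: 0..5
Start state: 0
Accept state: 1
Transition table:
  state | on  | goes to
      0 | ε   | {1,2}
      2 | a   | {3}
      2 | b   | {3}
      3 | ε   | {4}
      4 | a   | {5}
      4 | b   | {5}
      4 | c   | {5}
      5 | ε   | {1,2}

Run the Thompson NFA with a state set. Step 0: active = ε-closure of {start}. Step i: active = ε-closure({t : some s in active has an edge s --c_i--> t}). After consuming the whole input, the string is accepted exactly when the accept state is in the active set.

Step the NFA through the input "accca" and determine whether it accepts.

S₀ = ε-closure({0}) = {0,1,2}
'a' @ 1: {3,4}
'c' @ 2: {1,2,5}  [accepting]
'c' @ 3: {}  — state set empty
rest 'ca' ignored (set empty)
end set {} — state 1 not in

Answer: REJECT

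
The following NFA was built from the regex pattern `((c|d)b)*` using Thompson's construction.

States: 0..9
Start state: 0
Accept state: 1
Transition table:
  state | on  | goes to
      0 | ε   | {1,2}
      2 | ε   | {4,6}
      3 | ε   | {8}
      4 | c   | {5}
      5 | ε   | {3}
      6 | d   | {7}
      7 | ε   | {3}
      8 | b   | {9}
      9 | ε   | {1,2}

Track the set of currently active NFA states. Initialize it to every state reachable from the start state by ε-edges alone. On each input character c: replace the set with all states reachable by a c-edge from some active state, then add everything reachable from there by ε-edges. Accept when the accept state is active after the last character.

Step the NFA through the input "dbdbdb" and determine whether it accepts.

S₀ = ε-closure({0}) = {0,1,2,4,6}
'd' @ 1: {3,7,8}
'b' @ 2: {1,2,4,6,9}  ✓accept
'd' @ 3: {3,7,8}
'b' @ 4: {1,2,4,6,9}  ✓accept
'd' @ 5: {3,7,8}
'b' @ 6: {1,2,4,6,9}  ✓accept
final: {1,2,4,6,9}; accept 1 in set

Answer: ACCEPT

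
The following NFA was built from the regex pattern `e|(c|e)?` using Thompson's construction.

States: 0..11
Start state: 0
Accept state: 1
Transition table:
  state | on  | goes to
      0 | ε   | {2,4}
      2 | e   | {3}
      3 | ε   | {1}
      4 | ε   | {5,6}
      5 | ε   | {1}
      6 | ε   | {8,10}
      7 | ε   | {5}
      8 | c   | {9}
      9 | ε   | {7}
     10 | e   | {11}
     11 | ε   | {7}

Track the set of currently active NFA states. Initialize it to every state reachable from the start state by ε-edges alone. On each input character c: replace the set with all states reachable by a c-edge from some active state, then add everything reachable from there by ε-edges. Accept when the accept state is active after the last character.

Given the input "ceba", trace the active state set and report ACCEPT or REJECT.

start: ε-closure({0}) = {0,1,2,4,5,6,8,10}
'c' @ 1: {1,5,7,9}  ✓accept
'e' @ 2: {}  — state set empty
rest 'ba' ignored (set empty)
end set {} — state 1 not in

Answer: REJECT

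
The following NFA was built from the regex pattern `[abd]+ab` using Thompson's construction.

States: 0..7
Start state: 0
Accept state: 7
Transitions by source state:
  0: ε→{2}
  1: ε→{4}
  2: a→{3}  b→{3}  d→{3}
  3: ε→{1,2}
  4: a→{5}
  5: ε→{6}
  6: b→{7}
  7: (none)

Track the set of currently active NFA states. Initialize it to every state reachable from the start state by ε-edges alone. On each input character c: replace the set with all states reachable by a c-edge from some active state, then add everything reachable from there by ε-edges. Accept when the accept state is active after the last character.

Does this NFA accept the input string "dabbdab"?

Answer: ACCEPT

Steps:
initial (ε-close {0}): {0,2}
'd' @ 1: {1,2,3,4}
'a' @ 2: {1,2,3,4,5,6}
'b' @ 3: {1,2,3,4,7}  (accept∈set)
'b' @ 4: {1,2,3,4}
'd' @ 5: {1,2,3,4}
'a' @ 6: {1,2,3,4,5,6}
'b' @ 7: {1,2,3,4,7}  (accept∈set)
final: {1,2,3,4,7}; accept 7 in set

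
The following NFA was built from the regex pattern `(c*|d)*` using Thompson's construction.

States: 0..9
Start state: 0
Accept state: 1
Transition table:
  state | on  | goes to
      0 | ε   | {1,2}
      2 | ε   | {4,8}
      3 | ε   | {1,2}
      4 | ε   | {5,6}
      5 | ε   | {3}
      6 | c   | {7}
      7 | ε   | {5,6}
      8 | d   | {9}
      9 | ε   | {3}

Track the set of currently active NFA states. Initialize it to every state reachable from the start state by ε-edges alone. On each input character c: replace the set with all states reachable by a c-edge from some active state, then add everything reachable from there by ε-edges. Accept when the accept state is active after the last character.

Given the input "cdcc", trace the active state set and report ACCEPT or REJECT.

start: ε-closure({0}) = {0,1,2,3,4,5,6,8}
'c' @ 1: {1,2,3,4,5,6,7,8}  (accept∈set)
'd' @ 2: {1,2,3,4,5,6,8,9}  (accept∈set)
'c' @ 3: {1,2,3,4,5,6,7,8}  (accept∈set)
'c' @ 4: {1,2,3,4,5,6,7,8}  (accept∈set)
end set {1,2,3,4,5,6,7,8} — state 1 in

Answer: ACCEPT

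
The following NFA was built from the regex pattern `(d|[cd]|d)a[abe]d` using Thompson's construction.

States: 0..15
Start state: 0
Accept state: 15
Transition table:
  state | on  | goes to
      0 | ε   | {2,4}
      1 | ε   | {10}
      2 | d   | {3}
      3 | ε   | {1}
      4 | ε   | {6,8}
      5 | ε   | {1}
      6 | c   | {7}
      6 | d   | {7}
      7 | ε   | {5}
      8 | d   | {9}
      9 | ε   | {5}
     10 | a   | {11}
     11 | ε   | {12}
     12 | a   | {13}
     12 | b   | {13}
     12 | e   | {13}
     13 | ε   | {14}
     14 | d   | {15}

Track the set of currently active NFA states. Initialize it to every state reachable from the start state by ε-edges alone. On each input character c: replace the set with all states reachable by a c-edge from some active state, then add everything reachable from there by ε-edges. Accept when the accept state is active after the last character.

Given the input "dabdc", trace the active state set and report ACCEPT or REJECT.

Answer: REJECT

Steps:
start: ε-closure({0}) = {0,2,4,6,8}
'd' @ 1: {1,3,5,7,9,10}
'a' @ 2: {11,12}
'b' @ 3: {13,14}
'd' @ 4: {15}  ✓accept
'c' @ 5: {}  — state set empty
final: {}; accept 15 not in set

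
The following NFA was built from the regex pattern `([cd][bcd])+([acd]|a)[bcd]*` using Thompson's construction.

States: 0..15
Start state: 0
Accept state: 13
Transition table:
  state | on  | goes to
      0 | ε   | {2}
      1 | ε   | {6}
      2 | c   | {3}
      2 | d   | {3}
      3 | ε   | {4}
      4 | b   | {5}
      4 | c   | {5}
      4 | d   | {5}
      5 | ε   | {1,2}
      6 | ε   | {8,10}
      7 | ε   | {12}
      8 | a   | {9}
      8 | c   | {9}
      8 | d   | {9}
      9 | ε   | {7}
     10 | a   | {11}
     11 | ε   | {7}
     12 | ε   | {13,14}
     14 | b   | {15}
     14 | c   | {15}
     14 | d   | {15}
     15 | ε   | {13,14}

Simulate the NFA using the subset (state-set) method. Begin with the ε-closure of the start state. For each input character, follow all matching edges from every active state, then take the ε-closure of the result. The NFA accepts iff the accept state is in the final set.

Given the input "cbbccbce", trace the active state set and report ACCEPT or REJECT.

Answer: REJECT

Derivation:
S₀ = ε-closure({0}) = {0,2}
'c' @ 1: {3,4}
'b' @ 2: {1,2,5,6,8,10}
'b' @ 3: {}  — dead — no transitions
rest 'ccbce' ignored (set empty)
end set {} — state 13 not in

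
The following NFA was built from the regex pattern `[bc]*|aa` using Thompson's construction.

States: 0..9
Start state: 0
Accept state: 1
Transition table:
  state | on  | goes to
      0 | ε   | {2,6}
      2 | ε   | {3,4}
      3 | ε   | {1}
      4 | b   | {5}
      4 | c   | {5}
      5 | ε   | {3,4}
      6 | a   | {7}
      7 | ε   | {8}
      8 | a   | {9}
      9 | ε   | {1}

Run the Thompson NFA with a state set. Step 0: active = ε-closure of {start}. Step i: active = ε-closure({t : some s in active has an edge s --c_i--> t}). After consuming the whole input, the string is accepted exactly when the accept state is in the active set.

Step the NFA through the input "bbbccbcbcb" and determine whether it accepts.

Answer: ACCEPT

Trace:
S₀ = ε-closure({0}) = {0,1,2,3,4,6}
'b' @ 1: {1,3,4,5}  (accept∈set)
'b' @ 2: {1,3,4,5}  (accept∈set)
'b' @ 3: {1,3,4,5}  (accept∈set)
'c' @ 4: {1,3,4,5}  (accept∈set)
'c' @ 5: {1,3,4,5}  (accept∈set)
'b' @ 6: {1,3,4,5}  (accept∈set)
'c' @ 7: {1,3,4,5}  (accept∈set)
'b' @ 8: {1,3,4,5}  (accept∈set)
'c' @ 9: {1,3,4,5}  (accept∈set)
'b' @ 10: {1,3,4,5}  (accept∈set)
final: {1,3,4,5}; accept 1 in set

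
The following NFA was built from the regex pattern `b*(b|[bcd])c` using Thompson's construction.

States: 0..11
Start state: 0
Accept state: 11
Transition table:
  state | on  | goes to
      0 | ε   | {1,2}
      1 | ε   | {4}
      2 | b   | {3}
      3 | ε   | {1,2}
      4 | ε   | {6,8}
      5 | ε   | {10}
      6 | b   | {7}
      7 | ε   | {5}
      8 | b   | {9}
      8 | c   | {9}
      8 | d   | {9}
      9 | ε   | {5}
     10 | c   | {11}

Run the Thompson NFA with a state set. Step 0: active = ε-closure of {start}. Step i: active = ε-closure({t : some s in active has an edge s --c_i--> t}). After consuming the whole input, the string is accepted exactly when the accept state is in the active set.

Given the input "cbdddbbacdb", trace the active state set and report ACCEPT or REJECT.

Answer: REJECT

Steps:
initial (ε-close {0}): {0,1,2,4,6,8}
'c' @ 1: {5,9,10}
'b' @ 2: {}  — state set empty
rest 'dddbbacdb' ignored (set empty)
end set {} — state 11 not in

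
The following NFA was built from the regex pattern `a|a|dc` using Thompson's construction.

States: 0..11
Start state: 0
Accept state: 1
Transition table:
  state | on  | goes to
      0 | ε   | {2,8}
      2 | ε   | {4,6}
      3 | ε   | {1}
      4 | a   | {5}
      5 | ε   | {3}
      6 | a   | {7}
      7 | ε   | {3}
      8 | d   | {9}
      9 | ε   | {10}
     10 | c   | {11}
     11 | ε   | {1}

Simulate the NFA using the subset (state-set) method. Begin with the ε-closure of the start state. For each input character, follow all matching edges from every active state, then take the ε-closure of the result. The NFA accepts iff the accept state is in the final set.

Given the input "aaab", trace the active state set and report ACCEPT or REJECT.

initial (ε-close {0}): {0,2,4,6,8}
'a' @ 1: {1,3,5,7}  (accept∈set)
'a' @ 2: {}  — dead — no transitions
rest 'ab' ignored (set empty)
final: {}; accept 1 not in set

Answer: REJECT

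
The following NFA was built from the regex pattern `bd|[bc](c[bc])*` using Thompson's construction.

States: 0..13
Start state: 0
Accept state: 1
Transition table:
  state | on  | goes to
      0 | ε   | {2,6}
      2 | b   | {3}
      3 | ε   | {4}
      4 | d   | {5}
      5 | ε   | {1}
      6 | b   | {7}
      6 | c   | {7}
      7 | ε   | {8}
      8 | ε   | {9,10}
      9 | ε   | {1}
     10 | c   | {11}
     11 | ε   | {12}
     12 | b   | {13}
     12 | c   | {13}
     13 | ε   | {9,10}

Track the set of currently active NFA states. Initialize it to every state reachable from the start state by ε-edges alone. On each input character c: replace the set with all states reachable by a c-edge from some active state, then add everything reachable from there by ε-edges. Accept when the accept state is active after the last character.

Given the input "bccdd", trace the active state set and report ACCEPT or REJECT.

Answer: REJECT

Trace:
start: ε-closure({0}) = {0,2,6}
'b' @ 1: {1,3,4,7,8,9,10}  [accepting]
'c' @ 2: {11,12}
'c' @ 3: {1,9,10,13}  [accepting]
'd' @ 4: {}  — no active states
rest 'd' ignored (set empty)
final: {}; accept 1 not in set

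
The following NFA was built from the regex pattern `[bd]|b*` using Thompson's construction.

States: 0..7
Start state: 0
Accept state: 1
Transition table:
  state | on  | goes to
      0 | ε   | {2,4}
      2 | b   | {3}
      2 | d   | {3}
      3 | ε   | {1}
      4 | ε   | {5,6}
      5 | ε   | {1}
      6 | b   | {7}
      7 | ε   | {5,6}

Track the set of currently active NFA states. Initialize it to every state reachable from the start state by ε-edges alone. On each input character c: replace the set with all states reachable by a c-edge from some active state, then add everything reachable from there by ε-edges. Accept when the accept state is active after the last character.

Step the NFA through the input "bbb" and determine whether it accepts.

start: ε-closure({0}) = {0,1,2,4,5,6}
'b' @ 1: {1,3,5,6,7}  (accept∈set)
'b' @ 2: {1,5,6,7}  (accept∈set)
'b' @ 3: {1,5,6,7}  (accept∈set)
final: {1,5,6,7}; accept 1 in set

Answer: ACCEPT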